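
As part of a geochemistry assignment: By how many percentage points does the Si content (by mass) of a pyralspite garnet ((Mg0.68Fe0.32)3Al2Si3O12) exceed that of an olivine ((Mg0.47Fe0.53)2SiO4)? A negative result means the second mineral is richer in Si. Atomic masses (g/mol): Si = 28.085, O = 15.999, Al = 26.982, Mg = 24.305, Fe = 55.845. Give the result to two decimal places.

First mineral: 84.255 g Si in 433.400 g formula = 19.44 wt% Si.
Second mineral: 28.085 g Si in 174.123 g formula = 16.13 wt% Si.
19.44% − 16.13% gives a difference of 3.31 percentage points.

3.31 percentage points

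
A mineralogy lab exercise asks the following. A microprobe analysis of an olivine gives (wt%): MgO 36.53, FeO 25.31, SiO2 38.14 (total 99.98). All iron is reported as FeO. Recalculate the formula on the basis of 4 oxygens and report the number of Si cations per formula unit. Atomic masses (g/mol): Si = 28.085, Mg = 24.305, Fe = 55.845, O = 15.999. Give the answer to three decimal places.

36.53 wt% MgO ÷ 40.304 g/mol = 0.90636 mol, giving 0.90636 Mg and 0.90636 O.
25.31 wt% FeO ÷ 71.844 g/mol = 0.35229 mol, giving 0.35229 Fe and 0.35229 O.
38.14 wt% SiO2 ÷ 60.083 g/mol = 0.63479 mol, giving 0.63479 Si and 1.26958 O.
Oxygen sums to 2.52823; scaling by 4/2.52823 = 1.58213 puts the formula on 4 O.
Si: 0.63479 × 1.58213 = 1.004 atoms per formula unit.

1.004 Si apfu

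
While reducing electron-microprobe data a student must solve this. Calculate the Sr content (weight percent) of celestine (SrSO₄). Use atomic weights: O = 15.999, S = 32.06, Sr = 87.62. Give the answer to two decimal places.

Molar mass of SrSO₄: 1·87.62 + 1·32.06 + 4·15.999 = 183.676 g/mol.
Mass of Sr per formula unit: 1 × 87.62 = 87.620 g.
Weight fraction Sr = 87.620 / 183.676 = 0.4770.

47.70 weight percent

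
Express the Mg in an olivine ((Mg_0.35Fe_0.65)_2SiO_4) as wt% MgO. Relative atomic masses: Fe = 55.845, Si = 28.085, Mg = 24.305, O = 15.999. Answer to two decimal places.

M((Mg_0.35Fe_0.65)_2SiO_4) = 181.693 g/mol; M(MgO) = 40.304 g/mol.
Moles MgO per formula unit = 0.70 Mg ÷ 1 = 0.7000.
MgO fraction = (0.7000 × 40.304) / 181.693 = 28.213/181.693 = 0.1553.

15.53 wt%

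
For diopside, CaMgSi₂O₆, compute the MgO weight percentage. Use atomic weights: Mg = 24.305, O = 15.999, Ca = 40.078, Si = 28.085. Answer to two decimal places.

Molar mass of CaMgSi₂O₆ = 1×40.078 + 1×24.305 + 2×28.085 + 6×15.999 = 216.547 g/mol.
Each formula unit contains 1 Mg, equivalent to 1/1 = 1.0000 mol MgO.
M(MgO) = 1×24.305 + 1×15.999 = 40.304 g/mol.
Mass of MgO per formula unit = 1.0000 × 40.304 = 40.304 g.
MgO wt% = 40.304 / 216.547 × 100 = 18.61%.

18.61 wt%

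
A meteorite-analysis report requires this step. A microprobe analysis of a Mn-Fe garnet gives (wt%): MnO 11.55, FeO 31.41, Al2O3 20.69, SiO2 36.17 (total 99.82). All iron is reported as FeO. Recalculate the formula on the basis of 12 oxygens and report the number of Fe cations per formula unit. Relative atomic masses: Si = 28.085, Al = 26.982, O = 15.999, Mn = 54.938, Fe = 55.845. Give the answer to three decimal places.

2.174 Fe apfu

11.55 wt% MnO ÷ 70.937 g/mol = 0.16282 mol, giving 0.16282 Mn and 0.16282 O.
31.41 wt% FeO ÷ 71.844 g/mol = 0.43720 mol, giving 0.43720 Fe and 0.43720 O.
20.69 wt% Al2O3 ÷ 101.961 g/mol = 0.20292 mol, giving 0.40584 Al and 0.60876 O.
36.17 wt% SiO2 ÷ 60.083 g/mol = 0.60200 mol, giving 0.60200 Si and 1.20400 O.
Oxygen sums to 2.41278; scaling by 12/2.41278 = 4.97352 puts the formula on 12 O.
Fe: 0.43720 × 4.97352 = 2.174 atoms per formula unit.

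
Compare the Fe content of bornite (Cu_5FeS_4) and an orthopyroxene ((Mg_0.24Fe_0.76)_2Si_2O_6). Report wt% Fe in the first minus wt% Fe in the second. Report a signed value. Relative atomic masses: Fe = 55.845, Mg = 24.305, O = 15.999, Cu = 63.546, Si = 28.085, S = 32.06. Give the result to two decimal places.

M(Cu_5FeS_4) = 501.815 g/mol, so wt% Fe = 55.845/501.815 × 100 = 11.13%.
M((Mg_0.24Fe_0.76)_2Si_2O_6) = 248.715 g/mol, so wt% Fe = 84.884/248.715 × 100 = 34.13%.
11.13 − 34.13 = -23.00 pp.

-23.00 percentage points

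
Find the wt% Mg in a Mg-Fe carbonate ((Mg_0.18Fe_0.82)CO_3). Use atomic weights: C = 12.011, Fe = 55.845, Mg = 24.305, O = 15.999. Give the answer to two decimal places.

M((Mg_0.18Fe_0.82)CO_3) = 110.176 g/mol.
Mg contributes 0.18 × 24.305 = 4.375 g per mole.
4.375/110.176 = 0.0397 → 3.97%.

3.97 weight percent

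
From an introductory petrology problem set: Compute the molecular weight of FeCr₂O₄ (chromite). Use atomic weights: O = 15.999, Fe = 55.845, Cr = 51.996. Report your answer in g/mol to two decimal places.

223.83 g/mol

M = 1*55.845 + 2*51.996 + 4*15.999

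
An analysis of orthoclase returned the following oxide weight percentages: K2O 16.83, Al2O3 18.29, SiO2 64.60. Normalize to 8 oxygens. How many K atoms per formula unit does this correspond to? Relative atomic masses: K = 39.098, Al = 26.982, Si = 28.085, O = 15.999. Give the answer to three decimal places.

0.997 K apfu

K2O: 16.83/94.195 = 0.17867 mol → 0.35734 mol K, 0.17867 mol O.
Al2O3: 18.29/101.961 = 0.17938 mol → 0.35876 mol Al, 0.53814 mol O.
SiO2: 64.60/60.083 = 1.07518 mol → 1.07518 mol Si, 2.15036 mol O.
Total oxygen = 2.86717 mol. Normalization factor = 8/2.86717 = 2.79021.
K per 8 O = 0.35734 × 2.79021 = 0.997.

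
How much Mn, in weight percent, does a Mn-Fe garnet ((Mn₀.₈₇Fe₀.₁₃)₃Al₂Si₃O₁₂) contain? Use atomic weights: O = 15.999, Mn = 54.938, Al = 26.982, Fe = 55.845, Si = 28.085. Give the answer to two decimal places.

28.95 weight percent

M((Mn₀.₈₇Fe₀.₁₃)₃Al₂Si₃O₁₂) = 495.375 g/mol.
Mn contributes 2.61 × 54.938 = 143.388 g per mole.
143.388/495.375 = 0.2895 → 28.95%.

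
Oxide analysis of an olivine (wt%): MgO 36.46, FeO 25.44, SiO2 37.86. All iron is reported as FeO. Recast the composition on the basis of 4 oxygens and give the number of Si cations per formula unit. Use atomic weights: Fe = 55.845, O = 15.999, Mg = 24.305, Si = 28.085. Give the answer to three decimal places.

1.001 Si apfu

MgO: 36.46/40.304 = 0.90462 mol → 0.90462 mol Mg, 0.90462 mol O.
FeO: 25.44/71.844 = 0.35410 mol → 0.35410 mol Fe, 0.35410 mol O.
SiO2: 37.86/60.083 = 0.63013 mol → 0.63013 mol Si, 1.26026 mol O.
Total oxygen = 2.51898 mol. Normalization factor = 4/2.51898 = 1.58794.
Si per 4 O = 0.63013 × 1.58794 = 1.001.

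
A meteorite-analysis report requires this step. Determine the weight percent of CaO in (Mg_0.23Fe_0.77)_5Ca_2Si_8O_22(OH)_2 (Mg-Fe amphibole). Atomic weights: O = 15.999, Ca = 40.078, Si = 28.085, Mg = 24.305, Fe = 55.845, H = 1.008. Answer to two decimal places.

12.01 wt%

Molar mass of (Mg_0.23Fe_0.77)_5Ca_2Si_8O_22(OH)_2 = 1.15×24.305 + 3.85×55.845 + 2×40.078 + 8×28.085 + 24×15.999 + 2×1.008 = 933.782 g/mol.
Each formula unit contains 2 Ca, equivalent to 2/1 = 2.0000 mol CaO.
M(CaO) = 1×40.078 + 1×15.999 = 56.077 g/mol.
Mass of CaO per formula unit = 2.0000 × 56.077 = 112.154 g.
CaO wt% = 112.154 / 933.782 × 100 = 12.01%.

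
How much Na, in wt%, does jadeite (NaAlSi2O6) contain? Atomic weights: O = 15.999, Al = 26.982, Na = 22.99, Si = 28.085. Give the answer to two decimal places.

Formula mass = 1·22.99 + 1·26.982 + 2·28.085 + 6·15.999 = 202.136 g/mol, of which 22.990 g is Na.
So Na makes up 22.990/202.136 = 0.1137 of the mass, i.e. 11.37%.

11.37 wt%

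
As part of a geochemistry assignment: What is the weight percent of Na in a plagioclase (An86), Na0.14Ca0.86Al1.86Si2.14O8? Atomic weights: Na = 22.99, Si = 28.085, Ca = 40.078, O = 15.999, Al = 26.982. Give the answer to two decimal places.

1.17 mass %

Molar mass of Na0.14Ca0.86Al1.86Si2.14O8: 0.14×22.99 + 0.86×40.078 + 1.86×26.982 + 2.14×28.085 + 8×15.999 = 275.966 g/mol.
Mass of Na per formula unit: 0.14 × 22.99 = 3.219 g.
Weight fraction Na = 3.219 / 275.966 = 0.0117.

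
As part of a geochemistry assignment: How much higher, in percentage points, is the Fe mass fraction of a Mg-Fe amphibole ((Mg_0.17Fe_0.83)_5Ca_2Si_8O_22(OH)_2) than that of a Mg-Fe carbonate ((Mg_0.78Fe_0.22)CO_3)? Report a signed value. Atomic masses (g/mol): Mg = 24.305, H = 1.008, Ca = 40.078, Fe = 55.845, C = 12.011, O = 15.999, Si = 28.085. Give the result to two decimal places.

Fe in (Mg_0.17Fe_0.83)_5Ca_2Si_8O_22(OH)_2: molar mass 943.244 g/mol; 4.15×55.845 = 231.757 g → 24.57 wt%.
Fe in (Mg_0.78Fe_0.22)CO_3: molar mass 91.252 g/mol; 0.22×55.845 = 12.286 g → 13.46 wt%.
Difference = 24.57 − 13.46 = 11.11 percentage points.

11.11 percentage points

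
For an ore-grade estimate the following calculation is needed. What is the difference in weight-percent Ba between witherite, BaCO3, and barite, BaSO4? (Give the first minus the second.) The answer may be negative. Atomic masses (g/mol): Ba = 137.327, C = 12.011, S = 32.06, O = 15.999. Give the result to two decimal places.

10.75 percentage points

M(BaCO3) = 197.335 g/mol, so wt% Ba = 137.327/197.335 × 100 = 69.59%.
M(BaSO4) = 233.383 g/mol, so wt% Ba = 137.327/233.383 × 100 = 58.84%.
69.59 − 58.84 = 10.75 pp.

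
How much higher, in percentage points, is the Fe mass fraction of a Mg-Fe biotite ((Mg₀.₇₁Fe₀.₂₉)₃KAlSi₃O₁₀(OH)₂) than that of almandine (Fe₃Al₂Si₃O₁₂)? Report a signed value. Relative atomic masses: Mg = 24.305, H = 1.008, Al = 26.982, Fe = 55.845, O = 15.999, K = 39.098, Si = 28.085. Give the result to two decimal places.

First mineral: 48.585 g Fe in 444.694 g formula = 10.93 wt% Fe.
Second mineral: 167.535 g Fe in 497.742 g formula = 33.66 wt% Fe.
10.93% − 33.66% gives a difference of -22.73 percentage points.

-22.73 percentage points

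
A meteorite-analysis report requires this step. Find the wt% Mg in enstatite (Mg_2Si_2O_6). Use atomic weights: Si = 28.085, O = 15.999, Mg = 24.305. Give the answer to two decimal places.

Molar mass of Mg_2Si_2O_6: 2·24.305 + 2·28.085 + 6·15.999 = 200.774 g/mol.
Mass of Mg per formula unit: 2 × 24.305 = 48.610 g.
Weight fraction Mg = 48.610 / 200.774 = 0.2421.

24.21 wt%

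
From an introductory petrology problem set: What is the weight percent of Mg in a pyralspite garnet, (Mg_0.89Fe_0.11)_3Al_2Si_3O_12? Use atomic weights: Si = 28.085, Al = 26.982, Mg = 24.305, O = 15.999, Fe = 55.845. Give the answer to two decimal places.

15.69 wt%

Formula mass = 2.67*24.305 + 0.33*55.845 + 2*26.982 + 3*28.085 + 12*15.999 = 413.530 g/mol, of which 64.894 g is Mg.
So Mg makes up 64.894/413.530 = 0.1569 of the mass, i.e. 15.69%.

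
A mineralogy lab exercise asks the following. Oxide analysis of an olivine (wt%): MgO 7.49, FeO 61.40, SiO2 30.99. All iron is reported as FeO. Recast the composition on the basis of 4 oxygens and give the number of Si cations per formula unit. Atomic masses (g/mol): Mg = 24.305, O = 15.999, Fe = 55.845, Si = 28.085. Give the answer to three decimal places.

MgO: 7.49/40.304 = 0.18584 mol → 0.18584 mol Mg, 0.18584 mol O.
FeO: 61.40/71.844 = 0.85463 mol → 0.85463 mol Fe, 0.85463 mol O.
SiO2: 30.99/60.083 = 0.51579 mol → 0.51579 mol Si, 1.03158 mol O.
Total oxygen = 2.07205 mol. Normalization factor = 4/2.07205 = 1.93046.
Si per 4 O = 0.51579 × 1.93046 = 0.996.

0.996 Si apfu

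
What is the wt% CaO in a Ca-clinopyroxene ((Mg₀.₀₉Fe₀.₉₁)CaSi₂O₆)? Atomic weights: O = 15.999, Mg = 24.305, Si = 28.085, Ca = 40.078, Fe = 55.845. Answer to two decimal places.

Molar mass of (Mg₀.₀₉Fe₀.₉₁)CaSi₂O₆ = 0.09×24.305 + 0.91×55.845 + 1×40.078 + 2×28.085 + 6×15.999 = 245.248 g/mol.
Each formula unit contains 1 Ca, equivalent to 1/1 = 1.0000 mol CaO.
M(CaO) = 1×40.078 + 1×15.999 = 56.077 g/mol.
Mass of CaO per formula unit = 1.0000 × 56.077 = 56.077 g.
CaO wt% = 56.077 / 245.248 × 100 = 22.87%.

22.87 wt%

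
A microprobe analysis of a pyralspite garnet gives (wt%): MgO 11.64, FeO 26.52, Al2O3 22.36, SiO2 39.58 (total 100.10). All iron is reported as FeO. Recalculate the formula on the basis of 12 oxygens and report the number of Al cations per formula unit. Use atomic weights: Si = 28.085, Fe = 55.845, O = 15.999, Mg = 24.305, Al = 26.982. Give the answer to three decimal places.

MgO (M=40.304): mol = 0.28881; Mg = 0.28881, O = 0.28881.
FeO (M=71.844): mol = 0.36913; Fe = 0.36913, O = 0.36913.
Al2O3 (M=101.961): mol = 0.21930; Al = 0.43860, O = 0.65790.
SiO2 (M=60.083): mol = 0.65876; Si = 0.65876, O = 1.31752.
ΣO = 2.63336; factor = 12/ΣO = 4.55692.
Al apfu = 0.43860 × 4.55692 = 1.999.

1.999 Al apfu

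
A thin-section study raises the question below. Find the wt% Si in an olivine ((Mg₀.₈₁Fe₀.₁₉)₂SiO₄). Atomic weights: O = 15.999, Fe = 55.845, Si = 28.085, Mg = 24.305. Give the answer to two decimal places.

Molar mass of (Mg₀.₈₁Fe₀.₁₉)₂SiO₄: 1.62×24.305 + 0.38×55.845 + 1×28.085 + 4×15.999 = 152.676 g/mol.
Mass of Si per formula unit: 1 × 28.085 = 28.085 g.
Weight fraction Si = 28.085 / 152.676 = 0.1840.

18.40 mass %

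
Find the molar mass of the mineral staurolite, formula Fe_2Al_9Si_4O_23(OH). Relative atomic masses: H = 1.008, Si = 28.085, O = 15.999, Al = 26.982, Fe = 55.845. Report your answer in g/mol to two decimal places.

M = 2·55.845 + 9·26.982 + 4·28.085 + 24·15.999 + 1·1.008

851.85 g/mol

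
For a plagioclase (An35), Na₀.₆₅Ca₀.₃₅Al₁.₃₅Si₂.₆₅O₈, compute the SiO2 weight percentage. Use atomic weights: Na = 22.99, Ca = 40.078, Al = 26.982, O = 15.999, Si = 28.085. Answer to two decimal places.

Molar mass of Na₀.₆₅Ca₀.₃₅Al₁.₃₅Si₂.₆₅O₈ = 0.65·22.99 + 0.35·40.078 + 1.35·26.982 + 2.65·28.085 + 8·15.999 = 267.814 g/mol.
Each formula unit contains 2.65 Si, equivalent to 2.65/1 = 2.6500 mol SiO2.
M(SiO2) = 1×28.085 + 2×15.999 = 60.083 g/mol.
Mass of SiO2 per formula unit = 2.6500 × 60.083 = 159.220 g.
SiO2 wt% = 159.220 / 267.814 × 100 = 59.45%.

59.45 wt%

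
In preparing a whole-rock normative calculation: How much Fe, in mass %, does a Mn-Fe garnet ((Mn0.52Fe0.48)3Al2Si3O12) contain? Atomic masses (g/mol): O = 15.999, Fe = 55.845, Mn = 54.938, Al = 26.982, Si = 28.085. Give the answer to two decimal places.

16.20 mass %

Molar mass of (Mn0.52Fe0.48)3Al2Si3O12: 1.56*54.938 + 1.44*55.845 + 2*26.982 + 3*28.085 + 12*15.999 = 496.327 g/mol.
Mass of Fe per formula unit: 1.44 × 55.845 = 80.417 g.
Weight fraction Fe = 80.417 / 496.327 = 0.1620.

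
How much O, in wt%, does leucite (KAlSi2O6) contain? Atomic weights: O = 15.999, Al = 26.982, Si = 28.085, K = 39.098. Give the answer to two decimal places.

43.98 wt%

Formula mass = 1*39.098 + 1*26.982 + 2*28.085 + 6*15.999 = 218.244 g/mol, of which 95.994 g is O.
So O makes up 95.994/218.244 = 0.4398 of the mass, i.e. 43.98%.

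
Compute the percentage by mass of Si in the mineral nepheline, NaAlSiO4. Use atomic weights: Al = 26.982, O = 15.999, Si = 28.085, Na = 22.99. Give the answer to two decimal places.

Molar mass of NaAlSiO4: 1×22.99 + 1×26.982 + 1×28.085 + 4×15.999 = 142.053 g/mol.
Mass of Si per formula unit: 1 × 28.085 = 28.085 g.
Weight fraction Si = 28.085 / 142.053 = 0.1977.

19.77 wt%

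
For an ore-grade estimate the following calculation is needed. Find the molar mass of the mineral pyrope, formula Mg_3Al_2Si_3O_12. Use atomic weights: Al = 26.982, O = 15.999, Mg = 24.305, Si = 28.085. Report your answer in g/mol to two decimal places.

403.12 g/mol

Mg: 3 × 24.305 = 72.9150
Al: 2 × 26.982 = 53.9640
Si: 3 × 28.085 = 84.2550
O: 12 × 15.999 = 191.9880
Summing the contributions gives the formula mass.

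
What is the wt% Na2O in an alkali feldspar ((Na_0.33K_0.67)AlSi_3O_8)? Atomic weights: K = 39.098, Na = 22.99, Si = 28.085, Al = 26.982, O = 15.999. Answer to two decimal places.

3.75 wt%

Molar mass of (Na_0.33K_0.67)AlSi_3O_8 = 0.33×22.99 + 0.67×39.098 + 1×26.982 + 3×28.085 + 8×15.999 = 273.011 g/mol.
Each formula unit contains 0.33 Na, equivalent to 0.33/2 = 0.1650 mol Na2O.
M(Na2O) = 2×22.99 + 1×15.999 = 61.979 g/mol.
Mass of Na2O per formula unit = 0.1650 × 61.979 = 10.227 g.
Na2O wt% = 10.227 / 273.011 × 100 = 3.75%.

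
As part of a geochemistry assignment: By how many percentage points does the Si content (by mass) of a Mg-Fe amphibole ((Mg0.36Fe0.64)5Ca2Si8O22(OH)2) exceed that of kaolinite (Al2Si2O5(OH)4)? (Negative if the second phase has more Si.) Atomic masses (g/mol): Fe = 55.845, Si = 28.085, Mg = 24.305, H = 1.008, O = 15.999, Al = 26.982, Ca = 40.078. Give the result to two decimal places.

2.84 percentage points

Si in (Mg0.36Fe0.64)5Ca2Si8O22(OH)2: molar mass 913.281 g/mol; 8×28.085 = 224.680 g → 24.60 wt%.
Si in Al2Si2O5(OH)4: molar mass 258.157 g/mol; 2×28.085 = 56.170 g → 21.76 wt%.
Difference = 24.60 − 21.76 = 2.84 percentage points.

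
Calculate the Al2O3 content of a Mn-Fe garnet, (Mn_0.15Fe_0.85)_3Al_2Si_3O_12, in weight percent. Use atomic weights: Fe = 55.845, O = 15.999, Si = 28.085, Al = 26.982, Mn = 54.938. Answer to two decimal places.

Molar mass of (Mn_0.15Fe_0.85)_3Al_2Si_3O_12 = 0.45*54.938 + 2.55*55.845 + 2*26.982 + 3*28.085 + 12*15.999 = 497.334 g/mol.
Each formula unit contains 2 Al, equivalent to 2/2 = 1.0000 mol Al2O3.
M(Al2O3) = 2×26.982 + 3×15.999 = 101.961 g/mol.
Mass of Al2O3 per formula unit = 1.0000 × 101.961 = 101.961 g.
Al2O3 wt% = 101.961 / 497.334 × 100 = 20.50%.

20.50 wt%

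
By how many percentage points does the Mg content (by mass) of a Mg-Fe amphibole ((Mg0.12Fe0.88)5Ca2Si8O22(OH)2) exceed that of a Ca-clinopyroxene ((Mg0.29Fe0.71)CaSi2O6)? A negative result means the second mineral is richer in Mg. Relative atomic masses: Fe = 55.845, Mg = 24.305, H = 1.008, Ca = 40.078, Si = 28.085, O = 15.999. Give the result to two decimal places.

First mineral: 14.583 g Mg in 951.129 g formula = 1.53 wt% Mg.
Second mineral: 7.048 g Mg in 238.940 g formula = 2.95 wt% Mg.
1.53% − 2.95% gives a difference of -1.42 percentage points.

-1.42 percentage points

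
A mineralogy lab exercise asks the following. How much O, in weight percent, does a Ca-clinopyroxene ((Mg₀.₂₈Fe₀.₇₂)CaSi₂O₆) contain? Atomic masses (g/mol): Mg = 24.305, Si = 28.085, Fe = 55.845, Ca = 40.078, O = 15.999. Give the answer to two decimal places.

40.12 weight percent

Formula mass = 0.28·24.305 + 0.72·55.845 + 1·40.078 + 2·28.085 + 6·15.999 = 239.256 g/mol, of which 95.994 g is O.
So O makes up 95.994/239.256 = 0.4012 of the mass, i.e. 40.12%.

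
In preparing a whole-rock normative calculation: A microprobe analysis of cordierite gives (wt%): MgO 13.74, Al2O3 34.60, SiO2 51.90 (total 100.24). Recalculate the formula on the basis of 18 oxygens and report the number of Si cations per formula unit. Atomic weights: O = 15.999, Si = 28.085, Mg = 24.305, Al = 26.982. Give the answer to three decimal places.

MgO (M=40.304): mol = 0.34091; Mg = 0.34091, O = 0.34091.
Al2O3 (M=101.961): mol = 0.33935; Al = 0.67870, O = 1.01805.
SiO2 (M=60.083): mol = 0.86381; Si = 0.86381, O = 1.72762.
ΣO = 3.08658; factor = 18/ΣO = 5.83170.
Si apfu = 0.86381 × 5.83170 = 5.037.

5.037 Si apfu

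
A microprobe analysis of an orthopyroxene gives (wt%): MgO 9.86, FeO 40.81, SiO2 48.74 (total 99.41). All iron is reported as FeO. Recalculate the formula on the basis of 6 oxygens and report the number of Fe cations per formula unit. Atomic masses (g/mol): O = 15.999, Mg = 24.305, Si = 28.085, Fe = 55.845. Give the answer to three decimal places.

1.400 Fe apfu

MgO (M=40.304): mol = 0.24464; Mg = 0.24464, O = 0.24464.
FeO (M=71.844): mol = 0.56804; Fe = 0.56804, O = 0.56804.
SiO2 (M=60.083): mol = 0.81121; Si = 0.81121, O = 1.62242.
ΣO = 2.43510; factor = 6/ΣO = 2.46396.
Fe apfu = 0.56804 × 2.46396 = 1.400.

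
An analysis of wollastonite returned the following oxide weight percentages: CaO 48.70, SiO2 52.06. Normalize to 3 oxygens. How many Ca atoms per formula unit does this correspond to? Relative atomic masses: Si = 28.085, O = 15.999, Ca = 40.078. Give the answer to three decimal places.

48.70 wt% CaO ÷ 56.077 g/mol = 0.86845 mol, giving 0.86845 Ca and 0.86845 O.
52.06 wt% SiO2 ÷ 60.083 g/mol = 0.86647 mol, giving 0.86647 Si and 1.73294 O.
Oxygen sums to 2.60139; scaling by 3/2.60139 = 1.15323 puts the formula on 3 O.
Ca: 0.86845 × 1.15323 = 1.002 atoms per formula unit.

1.002 Ca apfu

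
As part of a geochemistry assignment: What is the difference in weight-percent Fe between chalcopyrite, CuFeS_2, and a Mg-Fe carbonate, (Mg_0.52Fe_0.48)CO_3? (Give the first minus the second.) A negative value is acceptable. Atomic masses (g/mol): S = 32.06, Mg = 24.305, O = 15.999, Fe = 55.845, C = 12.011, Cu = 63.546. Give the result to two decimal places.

3.48 percentage points

First mineral: 55.845 g Fe in 183.511 g formula = 30.43 wt% Fe.
Second mineral: 26.806 g Fe in 99.452 g formula = 26.95 wt% Fe.
30.43% − 26.95% gives a difference of 3.48 percentage points.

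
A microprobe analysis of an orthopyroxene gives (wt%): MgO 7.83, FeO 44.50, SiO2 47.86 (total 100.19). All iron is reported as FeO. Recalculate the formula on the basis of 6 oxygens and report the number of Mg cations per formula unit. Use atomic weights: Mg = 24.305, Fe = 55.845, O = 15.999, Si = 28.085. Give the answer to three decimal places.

MgO: 7.83/40.304 = 0.19427 mol → 0.19427 mol Mg, 0.19427 mol O.
FeO: 44.50/71.844 = 0.61940 mol → 0.61940 mol Fe, 0.61940 mol O.
SiO2: 47.86/60.083 = 0.79656 mol → 0.79656 mol Si, 1.59312 mol O.
Total oxygen = 2.40679 mol. Normalization factor = 6/2.40679 = 2.49295.
Mg per 6 O = 0.19427 × 2.49295 = 0.484.

0.484 Mg apfu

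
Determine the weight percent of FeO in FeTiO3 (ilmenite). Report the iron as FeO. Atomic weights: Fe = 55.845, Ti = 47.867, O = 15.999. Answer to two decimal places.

47.36 wt%

M(FeTiO3) = 151.709 g/mol; M(FeO) = 71.844 g/mol.
Moles FeO per formula unit = 1 Fe ÷ 1 = 1.0000.
FeO fraction = (1.0000 × 71.844) / 151.709 = 71.844/151.709 = 0.4736.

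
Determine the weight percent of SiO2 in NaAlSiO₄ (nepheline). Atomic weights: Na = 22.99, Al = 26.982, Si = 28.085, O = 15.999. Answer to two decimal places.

42.30 wt%

M(NaAlSiO₄) = 142.053 g/mol; M(SiO2) = 60.083 g/mol.
Moles SiO2 per formula unit = 1 Si ÷ 1 = 1.0000.
SiO2 fraction = (1.0000 × 60.083) / 142.053 = 60.083/142.053 = 0.4230.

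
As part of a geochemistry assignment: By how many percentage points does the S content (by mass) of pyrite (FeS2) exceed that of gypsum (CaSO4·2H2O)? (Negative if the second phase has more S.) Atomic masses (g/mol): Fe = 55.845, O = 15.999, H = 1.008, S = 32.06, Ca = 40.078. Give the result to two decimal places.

34.83 percentage points

M(FeS2) = 119.965 g/mol, so wt% S = 64.120/119.965 × 100 = 53.45%.
M(CaSO4·2H2O) = 172.164 g/mol, so wt% S = 32.060/172.164 × 100 = 18.62%.
53.45 − 18.62 = 34.83 pp.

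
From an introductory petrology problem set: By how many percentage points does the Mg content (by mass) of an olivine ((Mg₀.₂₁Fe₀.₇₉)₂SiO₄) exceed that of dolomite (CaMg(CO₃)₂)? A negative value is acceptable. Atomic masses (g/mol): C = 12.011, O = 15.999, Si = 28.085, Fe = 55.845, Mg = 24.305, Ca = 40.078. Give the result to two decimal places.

Mg in (Mg₀.₂₁Fe₀.₇₉)₂SiO₄: molar mass 190.524 g/mol; 0.42×24.305 = 10.208 g → 5.36 wt%.
Mg in CaMg(CO₃)₂: molar mass 184.399 g/mol; 1×24.305 = 24.305 g → 13.18 wt%.
Difference = 5.36 − 13.18 = -7.82 percentage points.

-7.82 percentage points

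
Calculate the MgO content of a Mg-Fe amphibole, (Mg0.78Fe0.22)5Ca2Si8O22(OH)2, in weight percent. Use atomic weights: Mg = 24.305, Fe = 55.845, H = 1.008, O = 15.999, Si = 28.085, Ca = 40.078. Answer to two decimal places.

18.56 wt%

M((Mg0.78Fe0.22)5Ca2Si8O22(OH)2) = 847.047 g/mol; M(MgO) = 40.304 g/mol.
Moles MgO per formula unit = 3.90 Mg ÷ 1 = 3.9000.
MgO fraction = (3.9000 × 40.304) / 847.047 = 157.186/847.047 = 0.1856.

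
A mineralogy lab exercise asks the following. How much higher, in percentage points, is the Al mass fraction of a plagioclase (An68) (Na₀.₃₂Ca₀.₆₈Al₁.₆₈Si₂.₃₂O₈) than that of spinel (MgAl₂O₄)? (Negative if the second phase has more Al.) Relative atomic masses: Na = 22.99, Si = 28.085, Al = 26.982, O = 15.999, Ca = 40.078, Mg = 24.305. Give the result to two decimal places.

Al in Na₀.₃₂Ca₀.₆₈Al₁.₆₈Si₂.₃₂O₈: molar mass 273.089 g/mol; 1.68×26.982 = 45.330 g → 16.60 wt%.
Al in MgAl₂O₄: molar mass 142.265 g/mol; 2×26.982 = 53.964 g → 37.93 wt%.
Difference = 16.60 − 37.93 = -21.33 percentage points.

-21.33 percentage points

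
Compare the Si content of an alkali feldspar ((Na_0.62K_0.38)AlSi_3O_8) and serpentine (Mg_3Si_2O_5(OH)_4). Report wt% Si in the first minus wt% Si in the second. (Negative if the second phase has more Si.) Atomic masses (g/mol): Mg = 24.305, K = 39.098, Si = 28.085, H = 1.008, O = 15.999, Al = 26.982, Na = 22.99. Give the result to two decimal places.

11.13 percentage points

First mineral: 84.255 g Si in 268.340 g formula = 31.40 wt% Si.
Second mineral: 56.170 g Si in 277.108 g formula = 20.27 wt% Si.
31.40% − 20.27% gives a difference of 11.13 percentage points.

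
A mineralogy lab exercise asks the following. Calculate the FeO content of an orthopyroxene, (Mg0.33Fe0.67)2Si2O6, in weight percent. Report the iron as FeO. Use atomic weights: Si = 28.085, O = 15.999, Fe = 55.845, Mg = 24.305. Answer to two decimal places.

39.61 wt%

M((Mg0.33Fe0.67)2Si2O6) = 243.038 g/mol; M(FeO) = 71.844 g/mol.
Moles FeO per formula unit = 1.34 Fe ÷ 1 = 1.3400.
FeO fraction = (1.3400 × 71.844) / 243.038 = 96.271/243.038 = 0.3961.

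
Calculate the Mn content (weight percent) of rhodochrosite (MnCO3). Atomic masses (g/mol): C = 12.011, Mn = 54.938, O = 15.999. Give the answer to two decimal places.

47.79 weight percent

Molar mass of MnCO3: 1*54.938 + 1*12.011 + 3*15.999 = 114.946 g/mol.
Mass of Mn per formula unit: 1 × 54.938 = 54.938 g.
Weight fraction Mn = 54.938 / 114.946 = 0.4779.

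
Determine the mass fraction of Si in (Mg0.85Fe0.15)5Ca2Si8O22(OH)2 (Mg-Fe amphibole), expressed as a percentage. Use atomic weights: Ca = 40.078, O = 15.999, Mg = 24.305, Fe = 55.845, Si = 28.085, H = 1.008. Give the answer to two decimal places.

Molar mass of (Mg0.85Fe0.15)5Ca2Si8O22(OH)2: 4.25*24.305 + 0.75*55.845 + 2*40.078 + 8*28.085 + 24*15.999 + 2*1.008 = 836.008 g/mol.
Mass of Si per formula unit: 8 × 28.085 = 224.680 g.
Weight fraction Si = 224.680 / 836.008 = 0.2688.

26.88 mass %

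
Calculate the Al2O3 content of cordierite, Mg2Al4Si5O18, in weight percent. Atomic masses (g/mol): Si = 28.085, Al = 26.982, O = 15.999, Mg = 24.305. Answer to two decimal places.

Formula mass = 584.945 g/mol.
4 Al → 2.0000 mol Al2O3 per formula unit; M(Al2O3) = 101.961, so Al2O3 mass = 203.922 g.
203.922/584.945 × 100 = 34.86 wt%.

34.86 wt%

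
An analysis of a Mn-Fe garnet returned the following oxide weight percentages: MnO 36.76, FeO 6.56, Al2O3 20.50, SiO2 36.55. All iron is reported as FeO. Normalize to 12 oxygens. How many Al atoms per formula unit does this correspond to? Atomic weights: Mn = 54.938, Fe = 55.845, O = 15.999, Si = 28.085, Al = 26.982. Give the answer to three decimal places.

1.986 Al apfu

36.76 wt% MnO ÷ 70.937 g/mol = 0.51821 mol, giving 0.51821 Mn and 0.51821 O.
6.56 wt% FeO ÷ 71.844 g/mol = 0.09131 mol, giving 0.09131 Fe and 0.09131 O.
20.50 wt% Al2O3 ÷ 101.961 g/mol = 0.20106 mol, giving 0.40212 Al and 0.60318 O.
36.55 wt% SiO2 ÷ 60.083 g/mol = 0.60833 mol, giving 0.60833 Si and 1.21666 O.
Oxygen sums to 2.42936; scaling by 12/2.42936 = 4.93957 puts the formula on 12 O.
Al: 0.40212 × 4.93957 = 1.986 atoms per formula unit.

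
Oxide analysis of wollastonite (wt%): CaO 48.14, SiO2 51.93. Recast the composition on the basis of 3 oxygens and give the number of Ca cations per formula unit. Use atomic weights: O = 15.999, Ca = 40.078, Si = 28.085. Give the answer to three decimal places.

0.995 Ca apfu

CaO (M=56.077): mol = 0.85846; Ca = 0.85846, O = 0.85846.
SiO2 (M=60.083): mol = 0.86430; Si = 0.86430, O = 1.72860.
ΣO = 2.58706; factor = 3/ΣO = 1.15962.
Ca apfu = 0.85846 × 1.15962 = 0.995.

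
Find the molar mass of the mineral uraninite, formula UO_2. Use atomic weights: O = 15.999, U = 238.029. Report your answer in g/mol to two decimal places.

270.03 g/mol

The formula mass is the sum 1(238.029) + 2(15.999).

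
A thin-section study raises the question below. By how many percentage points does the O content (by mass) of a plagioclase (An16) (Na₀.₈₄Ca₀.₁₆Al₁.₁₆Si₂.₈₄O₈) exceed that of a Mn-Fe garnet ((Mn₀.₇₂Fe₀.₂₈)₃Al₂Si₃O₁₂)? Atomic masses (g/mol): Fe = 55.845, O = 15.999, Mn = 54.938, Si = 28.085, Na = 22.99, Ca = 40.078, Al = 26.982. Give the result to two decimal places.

9.62 percentage points

M(Na₀.₈₄Ca₀.₁₆Al₁.₁₆Si₂.₈₄O₈) = 264.777 g/mol, so wt% O = 127.992/264.777 × 100 = 48.34%.
M((Mn₀.₇₂Fe₀.₂₈)₃Al₂Si₃O₁₂) = 495.783 g/mol, so wt% O = 191.988/495.783 × 100 = 38.72%.
48.34 − 38.72 = 9.62 pp.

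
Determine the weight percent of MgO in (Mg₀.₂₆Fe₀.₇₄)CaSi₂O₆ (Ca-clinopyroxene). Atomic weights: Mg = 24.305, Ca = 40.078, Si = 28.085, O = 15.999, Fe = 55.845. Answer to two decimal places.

Molar mass of (Mg₀.₂₆Fe₀.₇₄)CaSi₂O₆ = 0.26·24.305 + 0.74·55.845 + 1·40.078 + 2·28.085 + 6·15.999 = 239.887 g/mol.
Each formula unit contains 0.26 Mg, equivalent to 0.26/1 = 0.2600 mol MgO.
M(MgO) = 1×24.305 + 1×15.999 = 40.304 g/mol.
Mass of MgO per formula unit = 0.2600 × 40.304 = 10.479 g.
MgO wt% = 10.479 / 239.887 × 100 = 4.37%.

4.37 wt%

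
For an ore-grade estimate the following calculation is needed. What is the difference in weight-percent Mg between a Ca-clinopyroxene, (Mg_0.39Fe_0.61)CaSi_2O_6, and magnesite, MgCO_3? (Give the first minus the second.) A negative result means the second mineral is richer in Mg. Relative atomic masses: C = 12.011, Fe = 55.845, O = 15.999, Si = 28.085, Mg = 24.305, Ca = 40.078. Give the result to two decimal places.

-24.81 percentage points

First mineral: 9.479 g Mg in 235.786 g formula = 4.02 wt% Mg.
Second mineral: 24.305 g Mg in 84.313 g formula = 28.83 wt% Mg.
4.02% − 28.83% gives a difference of -24.81 percentage points.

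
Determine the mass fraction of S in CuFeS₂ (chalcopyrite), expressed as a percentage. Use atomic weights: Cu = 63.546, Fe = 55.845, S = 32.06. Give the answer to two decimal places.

34.94 wt%

Formula mass = 1*63.546 + 1*55.845 + 2*32.06 = 183.511 g/mol, of which 64.120 g is S.
So S makes up 64.120/183.511 = 0.3494 of the mass, i.e. 34.94%.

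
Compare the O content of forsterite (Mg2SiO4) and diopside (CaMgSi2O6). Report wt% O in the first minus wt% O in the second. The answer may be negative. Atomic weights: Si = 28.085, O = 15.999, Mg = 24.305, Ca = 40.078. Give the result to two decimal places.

1.16 percentage points

O in Mg2SiO4: molar mass 140.691 g/mol; 4×15.999 = 63.996 g → 45.49 wt%.
O in CaMgSi2O6: molar mass 216.547 g/mol; 6×15.999 = 95.994 g → 44.33 wt%.
Difference = 45.49 − 44.33 = 1.16 percentage points.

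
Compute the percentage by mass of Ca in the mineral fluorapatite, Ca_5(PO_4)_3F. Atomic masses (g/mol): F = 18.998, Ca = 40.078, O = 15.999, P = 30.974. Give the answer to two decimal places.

Molar mass of Ca_5(PO_4)_3F: 5*40.078 + 3*30.974 + 12*15.999 + 1*18.998 = 504.298 g/mol.
Mass of Ca per formula unit: 5 × 40.078 = 200.390 g.
Weight fraction Ca = 200.390 / 504.298 = 0.3974.

39.74 wt%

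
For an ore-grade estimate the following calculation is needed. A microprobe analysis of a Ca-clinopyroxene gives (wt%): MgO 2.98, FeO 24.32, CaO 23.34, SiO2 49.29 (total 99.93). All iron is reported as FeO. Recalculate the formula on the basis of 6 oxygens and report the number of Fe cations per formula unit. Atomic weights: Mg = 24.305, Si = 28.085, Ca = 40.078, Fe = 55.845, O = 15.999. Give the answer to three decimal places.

2.98 wt% MgO ÷ 40.304 g/mol = 0.07394 mol, giving 0.07394 Mg and 0.07394 O.
24.32 wt% FeO ÷ 71.844 g/mol = 0.33851 mol, giving 0.33851 Fe and 0.33851 O.
23.34 wt% CaO ÷ 56.077 g/mol = 0.41621 mol, giving 0.41621 Ca and 0.41621 O.
49.29 wt% SiO2 ÷ 60.083 g/mol = 0.82037 mol, giving 0.82037 Si and 1.64074 O.
Oxygen sums to 2.46940; scaling by 6/2.46940 = 2.42974 puts the formula on 6 O.
Fe: 0.33851 × 2.42974 = 0.822 atoms per formula unit.

0.822 Fe apfu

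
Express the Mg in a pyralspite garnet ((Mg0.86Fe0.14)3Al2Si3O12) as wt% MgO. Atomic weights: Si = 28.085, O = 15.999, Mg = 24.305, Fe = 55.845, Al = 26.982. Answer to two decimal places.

24.97 wt%

M((Mg0.86Fe0.14)3Al2Si3O12) = 416.369 g/mol; M(MgO) = 40.304 g/mol.
Moles MgO per formula unit = 2.58 Mg ÷ 1 = 2.5800.
MgO fraction = (2.5800 × 40.304) / 416.369 = 103.984/416.369 = 0.2497.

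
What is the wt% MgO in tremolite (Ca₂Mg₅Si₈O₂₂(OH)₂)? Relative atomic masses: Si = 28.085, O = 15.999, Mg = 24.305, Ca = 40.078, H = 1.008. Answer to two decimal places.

M(Ca₂Mg₅Si₈O₂₂(OH)₂) = 812.353 g/mol; M(MgO) = 40.304 g/mol.
Moles MgO per formula unit = 5 Mg ÷ 1 = 5.0000.
MgO fraction = (5.0000 × 40.304) / 812.353 = 201.520/812.353 = 0.2481.

24.81 wt%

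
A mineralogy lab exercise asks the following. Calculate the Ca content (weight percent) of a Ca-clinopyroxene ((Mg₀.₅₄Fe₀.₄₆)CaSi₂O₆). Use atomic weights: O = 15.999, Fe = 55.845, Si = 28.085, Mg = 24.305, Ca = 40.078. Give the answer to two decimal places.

17.35 weight percent

Molar mass of (Mg₀.₅₄Fe₀.₄₆)CaSi₂O₆: 0.54·24.305 + 0.46·55.845 + 1·40.078 + 2·28.085 + 6·15.999 = 231.055 g/mol.
Mass of Ca per formula unit: 1 × 40.078 = 40.078 g.
Weight fraction Ca = 40.078 / 231.055 = 0.1735.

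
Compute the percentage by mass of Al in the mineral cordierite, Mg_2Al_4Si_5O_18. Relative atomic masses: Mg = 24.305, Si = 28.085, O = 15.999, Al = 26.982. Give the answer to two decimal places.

Molar mass of Mg_2Al_4Si_5O_18: 2*24.305 + 4*26.982 + 5*28.085 + 18*15.999 = 584.945 g/mol.
Mass of Al per formula unit: 4 × 26.982 = 107.928 g.
Weight fraction Al = 107.928 / 584.945 = 0.1845.

18.45 wt%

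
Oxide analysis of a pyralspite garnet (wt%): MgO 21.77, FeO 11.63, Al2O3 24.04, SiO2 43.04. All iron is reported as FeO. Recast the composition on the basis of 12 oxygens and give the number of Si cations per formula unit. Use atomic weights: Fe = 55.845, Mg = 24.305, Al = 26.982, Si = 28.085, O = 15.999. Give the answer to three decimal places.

3.025 Si apfu

MgO: 21.77/40.304 = 0.54014 mol → 0.54014 mol Mg, 0.54014 mol O.
FeO: 11.63/71.844 = 0.16188 mol → 0.16188 mol Fe, 0.16188 mol O.
Al2O3: 24.04/101.961 = 0.23578 mol → 0.47156 mol Al, 0.70734 mol O.
SiO2: 43.04/60.083 = 0.71634 mol → 0.71634 mol Si, 1.43268 mol O.
Total oxygen = 2.84204 mol. Normalization factor = 12/2.84204 = 4.22232.
Si per 12 O = 0.71634 × 4.22232 = 3.025.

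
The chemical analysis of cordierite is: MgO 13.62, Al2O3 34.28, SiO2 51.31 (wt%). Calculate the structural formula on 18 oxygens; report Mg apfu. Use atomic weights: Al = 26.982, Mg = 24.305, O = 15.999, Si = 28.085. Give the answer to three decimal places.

MgO: 13.62/40.304 = 0.33793 mol → 0.33793 mol Mg, 0.33793 mol O.
Al2O3: 34.28/101.961 = 0.33621 mol → 0.67242 mol Al, 1.00863 mol O.
SiO2: 51.31/60.083 = 0.85399 mol → 0.85399 mol Si, 1.70798 mol O.
Total oxygen = 3.05454 mol. Normalization factor = 18/3.05454 = 5.89287.
Mg per 18 O = 0.33793 × 5.89287 = 1.991.

1.991 Mg apfu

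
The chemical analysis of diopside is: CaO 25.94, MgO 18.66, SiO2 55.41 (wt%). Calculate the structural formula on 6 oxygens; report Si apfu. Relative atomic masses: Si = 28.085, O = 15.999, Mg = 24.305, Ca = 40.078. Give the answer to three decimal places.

1.998 Si apfu

CaO: 25.94/56.077 = 0.46258 mol → 0.46258 mol Ca, 0.46258 mol O.
MgO: 18.66/40.304 = 0.46298 mol → 0.46298 mol Mg, 0.46298 mol O.
SiO2: 55.41/60.083 = 0.92222 mol → 0.92222 mol Si, 1.84444 mol O.
Total oxygen = 2.77000 mol. Normalization factor = 6/2.77000 = 2.16606.
Si per 6 O = 0.92222 × 2.16606 = 1.998.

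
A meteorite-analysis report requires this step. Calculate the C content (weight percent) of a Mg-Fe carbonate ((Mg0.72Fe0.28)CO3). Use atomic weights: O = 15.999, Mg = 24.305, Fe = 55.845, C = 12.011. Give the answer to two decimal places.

12.90 weight percent

Formula mass = 0.72*24.305 + 0.28*55.845 + 1*12.011 + 3*15.999 = 93.144 g/mol, of which 12.011 g is C.
So C makes up 12.011/93.144 = 0.1290 of the mass, i.e. 12.90%.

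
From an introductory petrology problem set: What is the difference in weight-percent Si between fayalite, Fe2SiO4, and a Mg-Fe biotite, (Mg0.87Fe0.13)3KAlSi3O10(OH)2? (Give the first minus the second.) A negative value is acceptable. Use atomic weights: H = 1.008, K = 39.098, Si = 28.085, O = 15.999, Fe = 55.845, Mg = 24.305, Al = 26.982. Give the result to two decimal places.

-5.83 percentage points

First mineral: 28.085 g Si in 203.771 g formula = 13.78 wt% Si.
Second mineral: 84.255 g Si in 429.555 g formula = 19.61 wt% Si.
13.78% − 19.61% gives a difference of -5.83 percentage points.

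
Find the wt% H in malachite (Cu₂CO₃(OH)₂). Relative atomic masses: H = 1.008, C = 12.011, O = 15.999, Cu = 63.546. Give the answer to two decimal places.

Formula mass = 2·63.546 + 1·12.011 + 5·15.999 + 2·1.008 = 221.114 g/mol, of which 2.016 g is H.
So H makes up 2.016/221.114 = 0.0091 of the mass, i.e. 0.91%.

0.91 wt%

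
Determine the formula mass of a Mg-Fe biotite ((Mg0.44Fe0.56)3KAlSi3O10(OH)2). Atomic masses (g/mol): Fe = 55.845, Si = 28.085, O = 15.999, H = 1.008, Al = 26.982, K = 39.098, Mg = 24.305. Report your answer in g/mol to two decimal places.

470.24 g/mol

M = 1.32·24.305 + 1.68·55.845 + 1·39.098 + 1·26.982 + 3·28.085 + 12·15.999 + 2·1.008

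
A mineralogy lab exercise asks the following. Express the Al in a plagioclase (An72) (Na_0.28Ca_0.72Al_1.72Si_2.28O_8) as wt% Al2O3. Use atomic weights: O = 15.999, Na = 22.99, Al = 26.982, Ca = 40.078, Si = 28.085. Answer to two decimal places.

32.03 wt%

M(Na_0.28Ca_0.72Al_1.72Si_2.28O_8) = 273.728 g/mol; M(Al2O3) = 101.961 g/mol.
Moles Al2O3 per formula unit = 1.72 Al ÷ 2 = 0.8600.
Al2O3 fraction = (0.8600 × 101.961) / 273.728 = 87.686/273.728 = 0.3203.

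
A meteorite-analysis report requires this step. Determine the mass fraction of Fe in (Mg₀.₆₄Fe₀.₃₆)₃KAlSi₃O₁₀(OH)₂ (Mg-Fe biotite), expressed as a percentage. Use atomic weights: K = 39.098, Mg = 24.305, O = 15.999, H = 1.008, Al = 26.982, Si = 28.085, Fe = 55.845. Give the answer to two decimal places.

Molar mass of (Mg₀.₆₄Fe₀.₃₆)₃KAlSi₃O₁₀(OH)₂: 1.92·24.305 + 1.08·55.845 + 1·39.098 + 1·26.982 + 3·28.085 + 12·15.999 + 2·1.008 = 451.317 g/mol.
Mass of Fe per formula unit: 1.08 × 55.845 = 60.313 g.
Weight fraction Fe = 60.313 / 451.317 = 0.1336.

13.36 mass %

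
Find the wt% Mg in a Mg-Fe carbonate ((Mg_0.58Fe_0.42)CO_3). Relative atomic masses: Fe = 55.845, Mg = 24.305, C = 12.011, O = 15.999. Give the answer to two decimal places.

14.45 mass %

Formula mass = 0.58×24.305 + 0.42×55.845 + 1×12.011 + 3×15.999 = 97.560 g/mol, of which 14.097 g is Mg.
So Mg makes up 14.097/97.560 = 0.1445 of the mass, i.e. 14.45%.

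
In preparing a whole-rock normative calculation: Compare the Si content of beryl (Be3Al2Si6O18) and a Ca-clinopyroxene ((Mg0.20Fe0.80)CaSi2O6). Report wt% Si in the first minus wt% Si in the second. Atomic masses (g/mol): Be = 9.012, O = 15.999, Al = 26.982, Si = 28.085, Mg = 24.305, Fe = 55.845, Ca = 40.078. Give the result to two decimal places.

8.12 percentage points

M(Be3Al2Si6O18) = 537.492 g/mol, so wt% Si = 168.510/537.492 × 100 = 31.35%.
M((Mg0.20Fe0.80)CaSi2O6) = 241.779 g/mol, so wt% Si = 56.170/241.779 × 100 = 23.23%.
31.35 − 23.23 = 8.12 pp.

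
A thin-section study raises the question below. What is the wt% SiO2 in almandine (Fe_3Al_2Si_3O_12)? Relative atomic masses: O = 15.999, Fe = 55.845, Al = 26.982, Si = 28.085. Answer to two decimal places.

36.21 wt%

M(Fe_3Al_2Si_3O_12) = 497.742 g/mol; M(SiO2) = 60.083 g/mol.
Moles SiO2 per formula unit = 3 Si ÷ 1 = 3.0000.
SiO2 fraction = (3.0000 × 60.083) / 497.742 = 180.249/497.742 = 0.3621.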